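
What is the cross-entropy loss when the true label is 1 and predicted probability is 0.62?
L = 0.478

L = -1·log(0.62) - 0·log(0.38) = -log(0.62) = 0.478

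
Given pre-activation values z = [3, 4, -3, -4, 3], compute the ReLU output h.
h = [3, 4, 0, 0, 3]

ReLU applied element-wise: max(0,3)=3, max(0,4)=4, max(0,-3)=0, max(0,-4)=0, max(0,3)=3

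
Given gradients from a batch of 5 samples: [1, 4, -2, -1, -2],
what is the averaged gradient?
Average gradient = 0

Average = (1/5)(1 + 4 + -2 + -1 + -2) = 0/5 = 0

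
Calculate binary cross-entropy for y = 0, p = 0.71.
L = 1.238

L = -0·log(0.71) - 1·log(0.29) = -log(0.29) = 1.238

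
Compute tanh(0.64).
0.5649

tanh(0.64) = (e^(0.64) - e^(-0.64))/(e^(0.64) + e^(-0.64)) = 0.5649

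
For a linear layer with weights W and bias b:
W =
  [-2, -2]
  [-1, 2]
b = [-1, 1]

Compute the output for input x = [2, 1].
y = [-7, 1]

Wx = [-2×2 + -2×1, -1×2 + 2×1]
   = [-6, 0]
y = Wx + b = [-6 + -1, 0 + 1] = [-7, 1]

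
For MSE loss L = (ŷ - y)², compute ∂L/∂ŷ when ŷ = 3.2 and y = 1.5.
∂L/∂ŷ = 3.4

∂L/∂ŷ = 2(ŷ - y) = 2(3.2 - 1.5) = 2(1.7) = 3.4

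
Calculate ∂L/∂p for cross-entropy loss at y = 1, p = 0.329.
∂L/∂p = -3.04

∂L/∂p = -y/p + (1-y)/(1-p) = -1/0.329 + 0 = -3.04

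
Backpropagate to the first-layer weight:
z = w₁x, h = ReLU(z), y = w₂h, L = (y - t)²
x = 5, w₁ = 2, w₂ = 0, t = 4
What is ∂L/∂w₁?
∂L/∂w₁ = 0

Forward pass:
z = w₁x = 2×5 = 10
h = ReLU(10) = 10
y = w₂h = 0×10 = 0

Backward pass:
∂L/∂y = 2(y - t) = 2(0 - 4) = -8
∂y/∂h = w₂ = 0
∂h/∂z = 1 (ReLU derivative)
∂z/∂w₁ = x = 5

∂L/∂w₁ = -8 × 0 × 1 × 5 = 0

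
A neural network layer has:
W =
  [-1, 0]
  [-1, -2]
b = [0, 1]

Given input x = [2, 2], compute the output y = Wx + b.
y = [-2, -5]

Wx = [-1×2 + 0×2, -1×2 + -2×2]
   = [-2, -6]
y = Wx + b = [-2 + 0, -6 + 1] = [-2, -5]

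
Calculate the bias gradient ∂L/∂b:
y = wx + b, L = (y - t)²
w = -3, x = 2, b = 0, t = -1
∂L/∂b = -10

y = wx + b = (-3)(2) + 0 = -6
∂L/∂y = 2(y - t) = 2(-6 - -1) = -10
∂y/∂b = 1
∂L/∂b = ∂L/∂y · ∂y/∂b = -10 × 1 = -10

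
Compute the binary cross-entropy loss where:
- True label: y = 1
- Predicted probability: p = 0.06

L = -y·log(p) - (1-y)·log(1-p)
L = 2.813

L = -1·log(0.06) - 0·log(0.94) = -log(0.06) = 2.813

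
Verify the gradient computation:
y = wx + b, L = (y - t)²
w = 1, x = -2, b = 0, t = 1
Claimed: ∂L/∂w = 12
Correct

y = (1)(-2) + 0 = -2
∂L/∂y = 2(y - t) = 2(-2 - 1) = -6
∂y/∂w = x = -2
∂L/∂w = -6 × -2 = 12

Claimed value: 12
Correct: The correct gradient is 12.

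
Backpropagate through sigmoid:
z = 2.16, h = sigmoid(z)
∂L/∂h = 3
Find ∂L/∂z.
∂L/∂z = 0.2781

σ(2.16) = 0.8966
σ'(2.16) = σ(2.16)(1 - σ(2.16)) = 0.8966 × 0.1034 = 0.09271
∂L/∂z = ∂L/∂h · σ'(z) = 3 × 0.09271 = 0.2781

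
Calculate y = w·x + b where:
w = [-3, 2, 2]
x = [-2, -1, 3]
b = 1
y = 11

y = (-3)(-2) + (2)(-1) + (2)(3) + 1 = 11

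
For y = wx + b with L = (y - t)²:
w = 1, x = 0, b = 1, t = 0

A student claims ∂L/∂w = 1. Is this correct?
Incorrect

y = (1)(0) + 1 = 1
∂L/∂y = 2(y - t) = 2(1 - 0) = 2
∂y/∂w = x = 0
∂L/∂w = 2 × 0 = 0

Claimed value: 1
Incorrect: The correct gradient is 0.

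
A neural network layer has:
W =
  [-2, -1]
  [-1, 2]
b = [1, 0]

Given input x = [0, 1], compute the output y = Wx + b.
y = [0, 2]

Wx = [-2×0 + -1×1, -1×0 + 2×1]
   = [-1, 2]
y = Wx + b = [-1 + 1, 2 + 0] = [0, 2]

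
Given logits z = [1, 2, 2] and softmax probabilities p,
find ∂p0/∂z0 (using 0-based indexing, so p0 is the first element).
∂p0/∂z0 = 0.1312

p = softmax(z) = [0.1554, 0.4223, 0.4223]
p0 = 0.1554

∂p0/∂z0 = p0(1 - p0) = 0.1554 × (1 - 0.1554) = 0.1312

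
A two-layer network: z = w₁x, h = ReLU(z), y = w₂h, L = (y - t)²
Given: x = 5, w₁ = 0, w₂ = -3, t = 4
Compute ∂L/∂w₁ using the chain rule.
∂L/∂w₁ = 0

Forward pass:
z = w₁x = 0×5 = 0
h = ReLU(0) = 0
y = w₂h = -3×0 = 0

Backward pass:
∂L/∂y = 2(y - t) = 2(0 - 4) = -8
∂y/∂h = w₂ = -3
∂h/∂z = 0 (ReLU derivative)
∂z/∂w₁ = x = 5

∂L/∂w₁ = -8 × -3 × 0 × 5 = 0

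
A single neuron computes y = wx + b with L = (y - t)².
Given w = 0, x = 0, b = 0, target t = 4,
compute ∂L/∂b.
∂L/∂b = -8

y = wx + b = (0)(0) + 0 = 0
∂L/∂y = 2(y - t) = 2(0 - 4) = -8
∂y/∂b = 1
∂L/∂b = ∂L/∂y · ∂y/∂b = -8 × 1 = -8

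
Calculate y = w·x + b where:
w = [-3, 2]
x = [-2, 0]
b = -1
y = 5

y = (-3)(-2) + (2)(0) + -1 = 5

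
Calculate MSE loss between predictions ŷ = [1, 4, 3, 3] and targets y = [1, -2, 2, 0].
MSE = 11.5

MSE = (1/4)((1-1)² + (4--2)² + (3-2)² + (3-0)²) = (1/4)(0 + 36 + 1 + 9) = 11.5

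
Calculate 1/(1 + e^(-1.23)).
0.7738

sigmoid(1.23) = 1/(1 + e^(-1.23)) = 1/(1 + 0.2923) = 0.7738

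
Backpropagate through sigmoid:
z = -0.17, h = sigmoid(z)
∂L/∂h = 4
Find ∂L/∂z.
∂L/∂z = 0.9928

σ(-0.17) = 0.4576
σ'(-0.17) = σ(-0.17)(1 - σ(-0.17)) = 0.4576 × 0.5424 = 0.2482
∂L/∂z = ∂L/∂h · σ'(z) = 4 × 0.2482 = 0.9928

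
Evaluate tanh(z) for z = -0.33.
-0.3185

tanh(-0.33) = (e^(-0.33) - e^(0.33))/(e^(-0.33) + e^(0.33)) = -0.3185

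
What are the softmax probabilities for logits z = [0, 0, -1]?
p = [0.4223, 0.4223, 0.1554]

exp(z) = [1, 1, 0.3679]
Sum = 2.368
p = [0.4223, 0.4223, 0.1554]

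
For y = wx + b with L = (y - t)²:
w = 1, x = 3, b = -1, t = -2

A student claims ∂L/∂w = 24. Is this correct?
Correct

y = (1)(3) + -1 = 2
∂L/∂y = 2(y - t) = 2(2 - -2) = 8
∂y/∂w = x = 3
∂L/∂w = 8 × 3 = 24

Claimed value: 24
Correct: The correct gradient is 24.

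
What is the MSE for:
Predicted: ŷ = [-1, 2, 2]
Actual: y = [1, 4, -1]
MSE = 5.667

MSE = (1/3)((-1-1)² + (2-4)² + (2--1)²) = (1/3)(4 + 4 + 9) = 5.667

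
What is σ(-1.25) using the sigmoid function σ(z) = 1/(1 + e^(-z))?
0.2227

sigmoid(-1.25) = 1/(1 + e^(1.25)) = 1/(1 + 3.49) = 0.2227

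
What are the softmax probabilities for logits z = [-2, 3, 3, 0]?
p = [0.0033, 0.4863, 0.4863, 0.0242]

exp(z) = [0.1353, 20.09, 20.09, 1]
Sum = 41.31
p = [0.0033, 0.4863, 0.4863, 0.0242]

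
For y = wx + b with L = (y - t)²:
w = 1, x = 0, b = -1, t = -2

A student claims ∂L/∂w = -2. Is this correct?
Incorrect

y = (1)(0) + -1 = -1
∂L/∂y = 2(y - t) = 2(-1 - -2) = 2
∂y/∂w = x = 0
∂L/∂w = 2 × 0 = 0

Claimed value: -2
Incorrect: The correct gradient is 0.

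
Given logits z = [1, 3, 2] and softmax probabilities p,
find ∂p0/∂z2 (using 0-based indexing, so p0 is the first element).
∂p0/∂z2 = -0.02203

p = softmax(z) = [0.09003, 0.6652, 0.2447]
p0 = 0.09003, p2 = 0.2447

∂p0/∂z2 = -p0 × p2 = -0.09003 × 0.2447 = -0.02203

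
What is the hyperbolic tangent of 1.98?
0.9626

tanh(1.98) = (e^(1.98) - e^(-1.98))/(e^(1.98) + e^(-1.98)) = 0.9626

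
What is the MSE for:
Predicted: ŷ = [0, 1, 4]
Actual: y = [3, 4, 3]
MSE = 6.333

MSE = (1/3)((0-3)² + (1-4)² + (4-3)²) = (1/3)(9 + 9 + 1) = 6.333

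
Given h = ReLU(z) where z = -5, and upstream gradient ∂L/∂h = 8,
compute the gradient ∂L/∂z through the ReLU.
∂L/∂z = 0

h = ReLU(-5) = 0
Since z < 0: ∂h/∂z = 0
∂L/∂z = ∂L/∂h · ∂h/∂z = 8 × 0 = 0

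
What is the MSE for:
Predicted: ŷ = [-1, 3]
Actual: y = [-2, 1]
MSE = 2.5

MSE = (1/2)((-1--2)² + (3-1)²) = (1/2)(1 + 4) = 2.5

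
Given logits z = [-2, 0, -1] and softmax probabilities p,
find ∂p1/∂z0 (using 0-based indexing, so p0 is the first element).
∂p1/∂z0 = -0.05989

p = softmax(z) = [0.09003, 0.6652, 0.2447]
p1 = 0.6652, p0 = 0.09003

∂p1/∂z0 = -p1 × p0 = -0.6652 × 0.09003 = -0.05989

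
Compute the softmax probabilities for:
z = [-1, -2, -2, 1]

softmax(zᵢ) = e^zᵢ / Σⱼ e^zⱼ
p = [0.1096, 0.0403, 0.0403, 0.8098]

exp(z) = [0.3679, 0.1353, 0.1353, 2.718]
Sum = 3.357
p = [0.1096, 0.0403, 0.0403, 0.8098]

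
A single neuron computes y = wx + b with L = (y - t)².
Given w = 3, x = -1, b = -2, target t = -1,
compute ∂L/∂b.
∂L/∂b = -8

y = wx + b = (3)(-1) + -2 = -5
∂L/∂y = 2(y - t) = 2(-5 - -1) = -8
∂y/∂b = 1
∂L/∂b = ∂L/∂y · ∂y/∂b = -8 × 1 = -8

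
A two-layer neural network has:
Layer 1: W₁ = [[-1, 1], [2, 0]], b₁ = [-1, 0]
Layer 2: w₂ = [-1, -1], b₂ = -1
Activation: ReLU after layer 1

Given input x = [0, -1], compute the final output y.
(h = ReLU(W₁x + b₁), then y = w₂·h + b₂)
y = -1

Layer 1 pre-activation: z₁ = [-2, 0]
After ReLU: h = [0, 0]
Layer 2 output: y = -1×0 + -1×0 + -1 = -1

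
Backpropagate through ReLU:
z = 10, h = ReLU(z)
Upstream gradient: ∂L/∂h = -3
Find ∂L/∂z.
∂L/∂z = -3

h = ReLU(10) = 10
Since z > 0: ∂h/∂z = 1
∂L/∂z = ∂L/∂h · ∂h/∂z = -3 × 1 = -3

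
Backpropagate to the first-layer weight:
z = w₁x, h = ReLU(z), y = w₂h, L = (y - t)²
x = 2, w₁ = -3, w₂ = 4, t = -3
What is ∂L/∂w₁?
∂L/∂w₁ = 0

Forward pass:
z = w₁x = -3×2 = -6
h = ReLU(-6) = 0
y = w₂h = 4×0 = 0

Backward pass:
∂L/∂y = 2(y - t) = 2(0 - -3) = 6
∂y/∂h = w₂ = 4
∂h/∂z = 0 (ReLU derivative)
∂z/∂w₁ = x = 2

∂L/∂w₁ = 6 × 4 × 0 × 2 = 0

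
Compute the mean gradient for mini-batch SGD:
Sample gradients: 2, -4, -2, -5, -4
Average gradient = -2.6

Average = (1/5)(2 + -4 + -2 + -5 + -4) = -13/5 = -2.6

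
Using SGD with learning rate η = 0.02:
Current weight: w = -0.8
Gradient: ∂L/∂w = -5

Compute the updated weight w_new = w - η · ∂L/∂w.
w_new = -0.7

w_new = w - η·∂L/∂w = -0.8 - 0.02×(-5) = -0.8 - (-0.1) = -0.7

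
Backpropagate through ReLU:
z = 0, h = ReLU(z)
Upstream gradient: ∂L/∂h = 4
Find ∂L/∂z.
∂L/∂z = 0

h = ReLU(0) = 0
At z = 0: ∂h/∂z = 0 (by convention)
∂L/∂z = ∂L/∂h · ∂h/∂z = 4 × 0 = 0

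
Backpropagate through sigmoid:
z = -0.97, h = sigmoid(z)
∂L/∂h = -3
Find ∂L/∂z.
∂L/∂z = -0.598

σ(-0.97) = 0.2749
σ'(-0.97) = σ(-0.97)(1 - σ(-0.97)) = 0.2749 × 0.7251 = 0.1993
∂L/∂z = ∂L/∂h · σ'(z) = -3 × 0.1993 = -0.598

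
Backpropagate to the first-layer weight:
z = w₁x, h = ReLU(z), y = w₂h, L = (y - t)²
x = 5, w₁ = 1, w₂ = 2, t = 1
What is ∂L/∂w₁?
∂L/∂w₁ = 180

Forward pass:
z = w₁x = 1×5 = 5
h = ReLU(5) = 5
y = w₂h = 2×5 = 10

Backward pass:
∂L/∂y = 2(y - t) = 2(10 - 1) = 18
∂y/∂h = w₂ = 2
∂h/∂z = 1 (ReLU derivative)
∂z/∂w₁ = x = 5

∂L/∂w₁ = 18 × 2 × 1 × 5 = 180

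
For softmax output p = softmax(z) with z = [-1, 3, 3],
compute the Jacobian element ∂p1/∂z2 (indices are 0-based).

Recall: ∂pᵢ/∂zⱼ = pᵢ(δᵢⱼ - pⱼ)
∂p1/∂z2 = -0.2455

p = softmax(z) = [0.009075, 0.4955, 0.4955]
p1 = 0.4955, p2 = 0.4955

∂p1/∂z2 = -p1 × p2 = -0.4955 × 0.4955 = -0.2455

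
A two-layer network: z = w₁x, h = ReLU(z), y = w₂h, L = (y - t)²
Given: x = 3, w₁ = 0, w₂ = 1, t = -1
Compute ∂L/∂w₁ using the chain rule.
∂L/∂w₁ = 0

Forward pass:
z = w₁x = 0×3 = 0
h = ReLU(0) = 0
y = w₂h = 1×0 = 0

Backward pass:
∂L/∂y = 2(y - t) = 2(0 - -1) = 2
∂y/∂h = w₂ = 1
∂h/∂z = 0 (ReLU derivative)
∂z/∂w₁ = x = 3

∂L/∂w₁ = 2 × 1 × 0 × 3 = 0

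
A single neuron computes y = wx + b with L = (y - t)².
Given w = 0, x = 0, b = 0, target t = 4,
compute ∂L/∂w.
∂L/∂w = 0

y = wx + b = (0)(0) + 0 = 0
∂L/∂y = 2(y - t) = 2(0 - 4) = -8
∂y/∂w = x = 0
∂L/∂w = ∂L/∂y · ∂y/∂w = -8 × 0 = 0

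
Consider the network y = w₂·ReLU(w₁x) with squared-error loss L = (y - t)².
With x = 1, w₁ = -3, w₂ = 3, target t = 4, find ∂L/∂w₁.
∂L/∂w₁ = 0

Forward pass:
z = w₁x = -3×1 = -3
h = ReLU(-3) = 0
y = w₂h = 3×0 = 0

Backward pass:
∂L/∂y = 2(y - t) = 2(0 - 4) = -8
∂y/∂h = w₂ = 3
∂h/∂z = 0 (ReLU derivative)
∂z/∂w₁ = x = 1

∂L/∂w₁ = -8 × 3 × 0 × 1 = 0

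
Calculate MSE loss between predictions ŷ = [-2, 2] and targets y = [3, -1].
MSE = 17

MSE = (1/2)((-2-3)² + (2--1)²) = (1/2)(25 + 9) = 17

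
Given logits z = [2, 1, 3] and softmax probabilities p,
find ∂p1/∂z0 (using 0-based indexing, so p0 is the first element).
∂p1/∂z0 = -0.02203

p = softmax(z) = [0.2447, 0.09003, 0.6652]
p1 = 0.09003, p0 = 0.2447

∂p1/∂z0 = -p1 × p0 = -0.09003 × 0.2447 = -0.02203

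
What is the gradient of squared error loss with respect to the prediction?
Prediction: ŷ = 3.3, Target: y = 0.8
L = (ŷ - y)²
∂L/∂ŷ = 5.0

∂L/∂ŷ = 2(ŷ - y) = 2(3.3 - 0.8) = 2(2.5) = 5.0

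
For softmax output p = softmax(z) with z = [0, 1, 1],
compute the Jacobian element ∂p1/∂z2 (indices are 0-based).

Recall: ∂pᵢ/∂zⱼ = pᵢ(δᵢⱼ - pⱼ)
∂p1/∂z2 = -0.1784

p = softmax(z) = [0.1554, 0.4223, 0.4223]
p1 = 0.4223, p2 = 0.4223

∂p1/∂z2 = -p1 × p2 = -0.4223 × 0.4223 = -0.1784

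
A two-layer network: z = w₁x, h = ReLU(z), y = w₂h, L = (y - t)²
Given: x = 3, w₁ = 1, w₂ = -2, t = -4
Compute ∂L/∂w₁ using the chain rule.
∂L/∂w₁ = 24

Forward pass:
z = w₁x = 1×3 = 3
h = ReLU(3) = 3
y = w₂h = -2×3 = -6

Backward pass:
∂L/∂y = 2(y - t) = 2(-6 - -4) = -4
∂y/∂h = w₂ = -2
∂h/∂z = 1 (ReLU derivative)
∂z/∂w₁ = x = 3

∂L/∂w₁ = -4 × -2 × 1 × 3 = 24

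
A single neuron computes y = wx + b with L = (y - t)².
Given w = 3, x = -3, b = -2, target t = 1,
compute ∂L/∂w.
∂L/∂w = 72

y = wx + b = (3)(-3) + -2 = -11
∂L/∂y = 2(y - t) = 2(-11 - 1) = -24
∂y/∂w = x = -3
∂L/∂w = ∂L/∂y · ∂y/∂w = -24 × -3 = 72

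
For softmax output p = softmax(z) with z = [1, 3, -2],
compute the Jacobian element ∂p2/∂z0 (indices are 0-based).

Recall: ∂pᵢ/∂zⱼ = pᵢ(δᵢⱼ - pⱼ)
∂p2/∂z0 = -0.0006991

p = softmax(z) = [0.1185, 0.8756, 0.0059]
p2 = 0.0059, p0 = 0.1185

∂p2/∂z0 = -p2 × p0 = -0.0059 × 0.1185 = -0.0006991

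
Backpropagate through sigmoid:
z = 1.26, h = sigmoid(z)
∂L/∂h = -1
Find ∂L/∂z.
∂L/∂z = -0.1721

σ(1.26) = 0.779
σ'(1.26) = σ(1.26)(1 - σ(1.26)) = 0.779 × 0.221 = 0.1721
∂L/∂z = ∂L/∂h · σ'(z) = -1 × 0.1721 = -0.1721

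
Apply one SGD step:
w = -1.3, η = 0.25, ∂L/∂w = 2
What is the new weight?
w_new = -1.8

w_new = w - η·∂L/∂w = -1.3 - 0.25×(2) = -1.3 - (0.5) = -1.8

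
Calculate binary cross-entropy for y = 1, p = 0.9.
L = 0.1054

L = -1·log(0.9) - 0·log(0.1) = -log(0.9) = 0.1054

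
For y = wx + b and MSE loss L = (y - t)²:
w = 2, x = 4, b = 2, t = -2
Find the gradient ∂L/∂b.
∂L/∂b = 24

y = wx + b = (2)(4) + 2 = 10
∂L/∂y = 2(y - t) = 2(10 - -2) = 24
∂y/∂b = 1
∂L/∂b = ∂L/∂y · ∂y/∂b = 24 × 1 = 24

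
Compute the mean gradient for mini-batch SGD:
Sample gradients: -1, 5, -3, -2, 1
Average gradient = 0

Average = (1/5)(-1 + 5 + -3 + -2 + 1) = 0/5 = 0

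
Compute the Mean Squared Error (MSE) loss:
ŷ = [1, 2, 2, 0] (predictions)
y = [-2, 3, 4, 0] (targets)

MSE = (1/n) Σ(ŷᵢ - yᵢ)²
MSE = 3.5

MSE = (1/4)((1--2)² + (2-3)² + (2-4)² + (0-0)²) = (1/4)(9 + 1 + 4 + 0) = 3.5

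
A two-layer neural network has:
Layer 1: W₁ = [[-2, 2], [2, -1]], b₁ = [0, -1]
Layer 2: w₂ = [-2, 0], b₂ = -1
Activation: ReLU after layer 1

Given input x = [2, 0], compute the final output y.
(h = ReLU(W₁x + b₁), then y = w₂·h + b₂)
y = -1

Layer 1 pre-activation: z₁ = [-4, 3]
After ReLU: h = [0, 3]
Layer 2 output: y = -2×0 + 0×3 + -1 = -1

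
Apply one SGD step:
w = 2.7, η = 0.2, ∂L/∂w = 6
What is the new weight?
w_new = 1.5

w_new = w - η·∂L/∂w = 2.7 - 0.2×(6) = 2.7 - (1.2) = 1.5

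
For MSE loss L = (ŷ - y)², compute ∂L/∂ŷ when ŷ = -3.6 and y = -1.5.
∂L/∂ŷ = -4.2

∂L/∂ŷ = 2(ŷ - y) = 2(-3.6 - -1.5) = 2(-2.1) = -4.2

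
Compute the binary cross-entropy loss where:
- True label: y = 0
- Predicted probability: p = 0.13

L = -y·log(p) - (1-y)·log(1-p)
L = 0.1393

L = -0·log(0.13) - 1·log(0.87) = -log(0.87) = 0.1393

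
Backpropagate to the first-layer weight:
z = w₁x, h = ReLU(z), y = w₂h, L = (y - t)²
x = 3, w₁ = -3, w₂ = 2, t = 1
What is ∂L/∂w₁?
∂L/∂w₁ = 0

Forward pass:
z = w₁x = -3×3 = -9
h = ReLU(-9) = 0
y = w₂h = 2×0 = 0

Backward pass:
∂L/∂y = 2(y - t) = 2(0 - 1) = -2
∂y/∂h = w₂ = 2
∂h/∂z = 0 (ReLU derivative)
∂z/∂w₁ = x = 3

∂L/∂w₁ = -2 × 2 × 0 × 3 = 0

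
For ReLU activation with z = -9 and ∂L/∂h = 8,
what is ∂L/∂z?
∂L/∂z = 0

h = ReLU(-9) = 0
Since z < 0: ∂h/∂z = 0
∂L/∂z = ∂L/∂h · ∂h/∂z = 8 × 0 = 0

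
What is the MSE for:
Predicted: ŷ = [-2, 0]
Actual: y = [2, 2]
MSE = 10

MSE = (1/2)((-2-2)² + (0-2)²) = (1/2)(16 + 4) = 10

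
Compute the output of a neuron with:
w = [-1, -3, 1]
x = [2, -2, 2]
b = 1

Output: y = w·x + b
y = 7

y = (-1)(2) + (-3)(-2) + (1)(2) + 1 = 7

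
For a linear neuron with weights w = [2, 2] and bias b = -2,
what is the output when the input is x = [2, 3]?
y = 8

y = (2)(2) + (2)(3) + -2 = 8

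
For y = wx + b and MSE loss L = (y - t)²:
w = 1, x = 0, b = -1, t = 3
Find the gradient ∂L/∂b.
∂L/∂b = -8

y = wx + b = (1)(0) + -1 = -1
∂L/∂y = 2(y - t) = 2(-1 - 3) = -8
∂y/∂b = 1
∂L/∂b = ∂L/∂y · ∂y/∂b = -8 × 1 = -8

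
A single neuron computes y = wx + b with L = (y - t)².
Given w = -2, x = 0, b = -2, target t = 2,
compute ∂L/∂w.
∂L/∂w = 0

y = wx + b = (-2)(0) + -2 = -2
∂L/∂y = 2(y - t) = 2(-2 - 2) = -8
∂y/∂w = x = 0
∂L/∂w = ∂L/∂y · ∂y/∂w = -8 × 0 = 0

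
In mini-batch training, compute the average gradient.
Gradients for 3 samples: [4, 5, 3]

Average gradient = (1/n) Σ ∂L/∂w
Average gradient = 4

Average = (1/3)(4 + 5 + 3) = 12/3 = 4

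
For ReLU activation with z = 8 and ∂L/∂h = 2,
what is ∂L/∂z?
∂L/∂z = 2

h = ReLU(8) = 8
Since z > 0: ∂h/∂z = 1
∂L/∂z = ∂L/∂h · ∂h/∂z = 2 × 1 = 2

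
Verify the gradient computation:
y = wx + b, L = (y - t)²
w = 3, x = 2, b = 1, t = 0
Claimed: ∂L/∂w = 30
Incorrect

y = (3)(2) + 1 = 7
∂L/∂y = 2(y - t) = 2(7 - 0) = 14
∂y/∂w = x = 2
∂L/∂w = 14 × 2 = 28

Claimed value: 30
Incorrect: The correct gradient is 28.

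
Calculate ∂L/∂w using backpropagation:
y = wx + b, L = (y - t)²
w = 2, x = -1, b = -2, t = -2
∂L/∂w = 4

y = wx + b = (2)(-1) + -2 = -4
∂L/∂y = 2(y - t) = 2(-4 - -2) = -4
∂y/∂w = x = -1
∂L/∂w = ∂L/∂y · ∂y/∂w = -4 × -1 = 4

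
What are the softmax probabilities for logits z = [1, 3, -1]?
p = [0.1173, 0.8668, 0.0159]

exp(z) = [2.718, 20.09, 0.3679]
Sum = 23.17
p = [0.1173, 0.8668, 0.0159]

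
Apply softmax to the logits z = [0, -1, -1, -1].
p = [0.4754, 0.1749, 0.1749, 0.1749]

exp(z) = [1, 0.3679, 0.3679, 0.3679]
Sum = 2.104
p = [0.4754, 0.1749, 0.1749, 0.1749]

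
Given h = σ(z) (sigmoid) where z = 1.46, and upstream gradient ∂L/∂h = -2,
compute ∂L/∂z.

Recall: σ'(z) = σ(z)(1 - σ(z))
∂L/∂z = -0.3059

σ(1.46) = 0.8115
σ'(1.46) = σ(1.46)(1 - σ(1.46)) = 0.8115 × 0.1885 = 0.1529
∂L/∂z = ∂L/∂h · σ'(z) = -2 × 0.1529 = -0.3059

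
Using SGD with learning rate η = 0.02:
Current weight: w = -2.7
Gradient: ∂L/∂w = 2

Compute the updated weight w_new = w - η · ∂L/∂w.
w_new = -2.74

w_new = w - η·∂L/∂w = -2.7 - 0.02×(2) = -2.7 - (0.04) = -2.74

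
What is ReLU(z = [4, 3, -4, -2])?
h = [4, 3, 0, 0]

ReLU applied element-wise: max(0,4)=4, max(0,3)=3, max(0,-4)=0, max(0,-2)=0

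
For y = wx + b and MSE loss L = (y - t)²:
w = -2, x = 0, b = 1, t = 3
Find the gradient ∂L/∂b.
∂L/∂b = -4

y = wx + b = (-2)(0) + 1 = 1
∂L/∂y = 2(y - t) = 2(1 - 3) = -4
∂y/∂b = 1
∂L/∂b = ∂L/∂y · ∂y/∂b = -4 × 1 = -4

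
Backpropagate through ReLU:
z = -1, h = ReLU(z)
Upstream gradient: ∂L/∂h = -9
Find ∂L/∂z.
∂L/∂z = 0

h = ReLU(-1) = 0
Since z < 0: ∂h/∂z = 0
∂L/∂z = ∂L/∂h · ∂h/∂z = -9 × 0 = 0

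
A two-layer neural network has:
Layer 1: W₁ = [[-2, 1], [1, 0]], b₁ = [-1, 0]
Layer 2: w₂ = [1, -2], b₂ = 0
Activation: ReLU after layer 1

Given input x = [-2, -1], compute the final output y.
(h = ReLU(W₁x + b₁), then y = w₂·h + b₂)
y = 2

Layer 1 pre-activation: z₁ = [2, -2]
After ReLU: h = [2, 0]
Layer 2 output: y = 1×2 + -2×0 + 0 = 2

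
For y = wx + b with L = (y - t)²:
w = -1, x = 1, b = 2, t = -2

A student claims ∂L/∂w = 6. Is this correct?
Correct

y = (-1)(1) + 2 = 1
∂L/∂y = 2(y - t) = 2(1 - -2) = 6
∂y/∂w = x = 1
∂L/∂w = 6 × 1 = 6

Claimed value: 6
Correct: The correct gradient is 6.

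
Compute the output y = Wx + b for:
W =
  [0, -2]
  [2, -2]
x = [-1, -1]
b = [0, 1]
y = [2, 1]

Wx = [0×-1 + -2×-1, 2×-1 + -2×-1]
   = [2, 0]
y = Wx + b = [2 + 0, 0 + 1] = [2, 1]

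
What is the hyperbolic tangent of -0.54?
-0.493

tanh(-0.54) = (e^(-0.54) - e^(0.54))/(e^(-0.54) + e^(0.54)) = -0.493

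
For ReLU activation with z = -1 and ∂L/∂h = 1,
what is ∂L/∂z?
∂L/∂z = 0

h = ReLU(-1) = 0
Since z < 0: ∂h/∂z = 0
∂L/∂z = ∂L/∂h · ∂h/∂z = 1 × 0 = 0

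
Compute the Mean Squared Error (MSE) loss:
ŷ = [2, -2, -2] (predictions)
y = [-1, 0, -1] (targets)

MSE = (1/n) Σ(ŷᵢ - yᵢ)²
MSE = 4.667

MSE = (1/3)((2--1)² + (-2-0)² + (-2--1)²) = (1/3)(9 + 4 + 1) = 4.667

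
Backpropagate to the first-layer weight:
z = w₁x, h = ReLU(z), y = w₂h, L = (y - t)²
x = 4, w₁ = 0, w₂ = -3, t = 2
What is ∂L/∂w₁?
∂L/∂w₁ = 0

Forward pass:
z = w₁x = 0×4 = 0
h = ReLU(0) = 0
y = w₂h = -3×0 = 0

Backward pass:
∂L/∂y = 2(y - t) = 2(0 - 2) = -4
∂y/∂h = w₂ = -3
∂h/∂z = 0 (ReLU derivative)
∂z/∂w₁ = x = 4

∂L/∂w₁ = -4 × -3 × 0 × 4 = 0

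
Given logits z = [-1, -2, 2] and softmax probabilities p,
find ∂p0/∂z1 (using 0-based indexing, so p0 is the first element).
∂p0/∂z1 = -0.0007993

p = softmax(z) = [0.04661, 0.01715, 0.9362]
p0 = 0.04661, p1 = 0.01715

∂p0/∂z1 = -p0 × p1 = -0.04661 × 0.01715 = -0.0007993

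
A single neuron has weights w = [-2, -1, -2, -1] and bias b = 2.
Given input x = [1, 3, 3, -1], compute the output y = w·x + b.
y = -8

y = (-2)(1) + (-1)(3) + (-2)(3) + (-1)(-1) + 2 = -8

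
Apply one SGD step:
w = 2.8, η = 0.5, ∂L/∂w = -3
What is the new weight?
w_new = 4.3

w_new = w - η·∂L/∂w = 2.8 - 0.5×(-3) = 2.8 - (-1.5) = 4.3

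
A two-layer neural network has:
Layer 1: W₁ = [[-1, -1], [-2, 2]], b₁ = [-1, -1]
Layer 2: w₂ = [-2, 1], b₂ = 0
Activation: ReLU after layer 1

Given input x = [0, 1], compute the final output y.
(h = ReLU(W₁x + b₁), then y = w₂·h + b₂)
y = 1

Layer 1 pre-activation: z₁ = [-2, 1]
After ReLU: h = [0, 1]
Layer 2 output: y = -2×0 + 1×1 + 0 = 1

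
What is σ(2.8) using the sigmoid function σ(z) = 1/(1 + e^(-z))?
0.9427

sigmoid(2.8) = 1/(1 + e^(-2.8)) = 1/(1 + 0.06081) = 0.9427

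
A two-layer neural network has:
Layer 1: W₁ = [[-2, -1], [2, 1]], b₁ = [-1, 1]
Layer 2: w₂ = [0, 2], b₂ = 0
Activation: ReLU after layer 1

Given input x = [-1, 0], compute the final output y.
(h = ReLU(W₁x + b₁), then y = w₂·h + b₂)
y = 0

Layer 1 pre-activation: z₁ = [1, -1]
After ReLU: h = [1, 0]
Layer 2 output: y = 0×1 + 2×0 + 0 = 0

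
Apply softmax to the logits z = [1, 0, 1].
p = [0.4223, 0.1554, 0.4223]

exp(z) = [2.718, 1, 2.718]
Sum = 6.437
p = [0.4223, 0.1554, 0.4223]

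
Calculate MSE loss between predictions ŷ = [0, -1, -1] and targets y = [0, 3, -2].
MSE = 5.667

MSE = (1/3)((0-0)² + (-1-3)² + (-1--2)²) = (1/3)(0 + 16 + 1) = 5.667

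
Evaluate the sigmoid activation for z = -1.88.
0.1324

sigmoid(-1.88) = 1/(1 + e^(1.88)) = 1/(1 + 6.554) = 0.1324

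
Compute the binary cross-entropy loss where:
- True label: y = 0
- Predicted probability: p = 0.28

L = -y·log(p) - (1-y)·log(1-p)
L = 0.3285

L = -0·log(0.28) - 1·log(0.72) = -log(0.72) = 0.3285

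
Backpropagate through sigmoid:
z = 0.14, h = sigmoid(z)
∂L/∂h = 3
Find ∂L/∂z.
∂L/∂z = 0.7463

σ(0.14) = 0.5349
σ'(0.14) = σ(0.14)(1 - σ(0.14)) = 0.5349 × 0.4651 = 0.2488
∂L/∂z = ∂L/∂h · σ'(z) = 3 × 0.2488 = 0.7463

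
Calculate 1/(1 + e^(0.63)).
0.3475

sigmoid(-0.63) = 1/(1 + e^(0.63)) = 1/(1 + 1.878) = 0.3475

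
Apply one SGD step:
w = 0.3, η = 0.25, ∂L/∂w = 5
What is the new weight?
w_new = -0.95

w_new = w - η·∂L/∂w = 0.3 - 0.25×(5) = 0.3 - (1.25) = -0.95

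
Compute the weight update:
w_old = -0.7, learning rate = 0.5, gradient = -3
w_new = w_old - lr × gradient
w_new = 0.8

w_new = w - η·∂L/∂w = -0.7 - 0.5×(-3) = -0.7 - (-1.5) = 0.8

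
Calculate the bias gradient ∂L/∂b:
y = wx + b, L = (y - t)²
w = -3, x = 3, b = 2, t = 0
∂L/∂b = -14

y = wx + b = (-3)(3) + 2 = -7
∂L/∂y = 2(y - t) = 2(-7 - 0) = -14
∂y/∂b = 1
∂L/∂b = ∂L/∂y · ∂y/∂b = -14 × 1 = -14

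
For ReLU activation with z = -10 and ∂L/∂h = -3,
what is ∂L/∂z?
∂L/∂z = 0

h = ReLU(-10) = 0
Since z < 0: ∂h/∂z = 0
∂L/∂z = ∂L/∂h · ∂h/∂z = -3 × 0 = 0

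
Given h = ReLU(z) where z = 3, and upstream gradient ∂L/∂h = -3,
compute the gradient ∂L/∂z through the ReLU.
∂L/∂z = -3

h = ReLU(3) = 3
Since z > 0: ∂h/∂z = 1
∂L/∂z = ∂L/∂h · ∂h/∂z = -3 × 1 = -3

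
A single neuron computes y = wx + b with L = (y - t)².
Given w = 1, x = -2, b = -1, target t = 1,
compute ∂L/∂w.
∂L/∂w = 16

y = wx + b = (1)(-2) + -1 = -3
∂L/∂y = 2(y - t) = 2(-3 - 1) = -8
∂y/∂w = x = -2
∂L/∂w = ∂L/∂y · ∂y/∂w = -8 × -2 = 16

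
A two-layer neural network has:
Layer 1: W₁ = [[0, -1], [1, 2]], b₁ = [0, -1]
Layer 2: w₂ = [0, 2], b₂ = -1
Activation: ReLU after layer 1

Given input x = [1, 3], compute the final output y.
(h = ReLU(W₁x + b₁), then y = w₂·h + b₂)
y = 11

Layer 1 pre-activation: z₁ = [-3, 6]
After ReLU: h = [0, 6]
Layer 2 output: y = 0×0 + 2×6 + -1 = 11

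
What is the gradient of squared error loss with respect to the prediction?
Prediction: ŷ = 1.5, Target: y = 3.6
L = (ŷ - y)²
∂L/∂ŷ = -4.2

∂L/∂ŷ = 2(ŷ - y) = 2(1.5 - 3.6) = 2(-2.1) = -4.2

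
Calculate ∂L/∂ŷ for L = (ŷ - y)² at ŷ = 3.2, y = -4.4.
∂L/∂ŷ = 15.2

∂L/∂ŷ = 2(ŷ - y) = 2(3.2 - -4.4) = 2(7.6) = 15.2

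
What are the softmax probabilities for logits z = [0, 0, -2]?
p = [0.4683, 0.4683, 0.0634]

exp(z) = [1, 1, 0.1353]
Sum = 2.135
p = [0.4683, 0.4683, 0.0634]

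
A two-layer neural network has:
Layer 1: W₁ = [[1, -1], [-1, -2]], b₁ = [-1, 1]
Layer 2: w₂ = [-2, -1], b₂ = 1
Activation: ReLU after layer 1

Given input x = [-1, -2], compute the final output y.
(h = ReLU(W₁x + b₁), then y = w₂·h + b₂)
y = -5

Layer 1 pre-activation: z₁ = [0, 6]
After ReLU: h = [0, 6]
Layer 2 output: y = -2×0 + -1×6 + 1 = -5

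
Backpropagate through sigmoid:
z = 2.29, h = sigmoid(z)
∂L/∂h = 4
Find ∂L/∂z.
∂L/∂z = 0.334

σ(2.29) = 0.908
σ'(2.29) = σ(2.29)(1 - σ(2.29)) = 0.908 × 0.09195 = 0.0835
∂L/∂z = ∂L/∂h · σ'(z) = 4 × 0.0835 = 0.334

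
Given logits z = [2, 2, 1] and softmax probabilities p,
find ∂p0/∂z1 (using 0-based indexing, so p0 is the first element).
∂p0/∂z1 = -0.1784

p = softmax(z) = [0.4223, 0.4223, 0.1554]
p0 = 0.4223, p1 = 0.4223

∂p0/∂z1 = -p0 × p1 = -0.4223 × 0.4223 = -0.1784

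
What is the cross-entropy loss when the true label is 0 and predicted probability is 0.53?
L = 0.755

L = -0·log(0.53) - 1·log(0.47) = -log(0.47) = 0.755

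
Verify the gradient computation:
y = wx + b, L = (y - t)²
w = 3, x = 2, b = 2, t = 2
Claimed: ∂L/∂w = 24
Correct

y = (3)(2) + 2 = 8
∂L/∂y = 2(y - t) = 2(8 - 2) = 12
∂y/∂w = x = 2
∂L/∂w = 12 × 2 = 24

Claimed value: 24
Correct: The correct gradient is 24.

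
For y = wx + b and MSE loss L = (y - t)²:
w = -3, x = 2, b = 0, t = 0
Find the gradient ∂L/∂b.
∂L/∂b = -12

y = wx + b = (-3)(2) + 0 = -6
∂L/∂y = 2(y - t) = 2(-6 - 0) = -12
∂y/∂b = 1
∂L/∂b = ∂L/∂y · ∂y/∂b = -12 × 1 = -12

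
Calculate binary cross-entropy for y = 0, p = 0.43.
L = 0.5621

L = -0·log(0.43) - 1·log(0.57) = -log(0.57) = 0.5621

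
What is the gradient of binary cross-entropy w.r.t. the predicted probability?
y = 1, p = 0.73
∂L/∂p = -1.37

∂L/∂p = -y/p + (1-y)/(1-p) = -1/0.73 + 0 = -1.37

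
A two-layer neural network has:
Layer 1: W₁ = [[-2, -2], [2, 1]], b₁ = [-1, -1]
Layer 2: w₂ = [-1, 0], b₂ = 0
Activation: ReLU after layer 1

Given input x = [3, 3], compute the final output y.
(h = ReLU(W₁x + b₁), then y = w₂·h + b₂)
y = 0

Layer 1 pre-activation: z₁ = [-13, 8]
After ReLU: h = [0, 8]
Layer 2 output: y = -1×0 + 0×8 + 0 = 0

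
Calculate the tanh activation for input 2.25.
0.978

tanh(2.25) = (e^(2.25) - e^(-2.25))/(e^(2.25) + e^(-2.25)) = 0.978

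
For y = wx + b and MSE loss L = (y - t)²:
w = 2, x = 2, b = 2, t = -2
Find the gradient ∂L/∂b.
∂L/∂b = 16

y = wx + b = (2)(2) + 2 = 6
∂L/∂y = 2(y - t) = 2(6 - -2) = 16
∂y/∂b = 1
∂L/∂b = ∂L/∂y · ∂y/∂b = 16 × 1 = 16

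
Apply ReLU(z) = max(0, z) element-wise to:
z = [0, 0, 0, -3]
h = [0, 0, 0, 0]

ReLU applied element-wise: max(0,0)=0, max(0,0)=0, max(0,0)=0, max(0,-3)=0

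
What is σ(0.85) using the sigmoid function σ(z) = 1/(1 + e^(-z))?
0.7006

sigmoid(0.85) = 1/(1 + e^(-0.85)) = 1/(1 + 0.4274) = 0.7006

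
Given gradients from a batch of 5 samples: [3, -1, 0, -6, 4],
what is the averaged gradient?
Average gradient = 0

Average = (1/5)(3 + -1 + 0 + -6 + 4) = 0/5 = 0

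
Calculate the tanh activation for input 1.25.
0.8483

tanh(1.25) = (e^(1.25) - e^(-1.25))/(e^(1.25) + e^(-1.25)) = 0.8483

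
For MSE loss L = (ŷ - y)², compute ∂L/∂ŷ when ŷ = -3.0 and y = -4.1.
∂L/∂ŷ = 2.2

∂L/∂ŷ = 2(ŷ - y) = 2(-3.0 - -4.1) = 2(1.1) = 2.2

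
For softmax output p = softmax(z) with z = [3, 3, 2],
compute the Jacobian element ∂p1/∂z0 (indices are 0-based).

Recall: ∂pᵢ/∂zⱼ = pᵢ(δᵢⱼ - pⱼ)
∂p1/∂z0 = -0.1784

p = softmax(z) = [0.4223, 0.4223, 0.1554]
p1 = 0.4223, p0 = 0.4223

∂p1/∂z0 = -p1 × p0 = -0.4223 × 0.4223 = -0.1784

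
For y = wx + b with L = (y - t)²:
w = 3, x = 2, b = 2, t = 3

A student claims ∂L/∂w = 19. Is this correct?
Incorrect

y = (3)(2) + 2 = 8
∂L/∂y = 2(y - t) = 2(8 - 3) = 10
∂y/∂w = x = 2
∂L/∂w = 10 × 2 = 20

Claimed value: 19
Incorrect: The correct gradient is 20.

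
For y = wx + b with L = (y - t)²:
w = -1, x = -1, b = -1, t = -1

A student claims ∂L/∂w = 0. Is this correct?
Incorrect

y = (-1)(-1) + -1 = 0
∂L/∂y = 2(y - t) = 2(0 - -1) = 2
∂y/∂w = x = -1
∂L/∂w = 2 × -1 = -2

Claimed value: 0
Incorrect: The correct gradient is -2.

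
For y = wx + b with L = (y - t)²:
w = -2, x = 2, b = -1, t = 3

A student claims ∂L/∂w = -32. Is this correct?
Correct

y = (-2)(2) + -1 = -5
∂L/∂y = 2(y - t) = 2(-5 - 3) = -16
∂y/∂w = x = 2
∂L/∂w = -16 × 2 = -32

Claimed value: -32
Correct: The correct gradient is -32.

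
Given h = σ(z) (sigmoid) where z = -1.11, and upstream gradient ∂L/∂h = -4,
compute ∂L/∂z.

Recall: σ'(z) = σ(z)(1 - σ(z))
∂L/∂z = -0.7457

σ(-1.11) = 0.2479
σ'(-1.11) = σ(-1.11)(1 - σ(-1.11)) = 0.2479 × 0.7521 = 0.1864
∂L/∂z = ∂L/∂h · σ'(z) = -4 × 0.1864 = -0.7457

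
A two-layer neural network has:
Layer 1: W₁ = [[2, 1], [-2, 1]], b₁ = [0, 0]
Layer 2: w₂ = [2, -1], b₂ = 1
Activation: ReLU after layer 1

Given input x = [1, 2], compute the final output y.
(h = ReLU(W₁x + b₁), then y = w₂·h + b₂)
y = 9

Layer 1 pre-activation: z₁ = [4, 0]
After ReLU: h = [4, 0]
Layer 2 output: y = 2×4 + -1×0 + 1 = 9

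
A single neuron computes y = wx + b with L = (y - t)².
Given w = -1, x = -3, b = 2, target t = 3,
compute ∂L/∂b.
∂L/∂b = 4

y = wx + b = (-1)(-3) + 2 = 5
∂L/∂y = 2(y - t) = 2(5 - 3) = 4
∂y/∂b = 1
∂L/∂b = ∂L/∂y · ∂y/∂b = 4 × 1 = 4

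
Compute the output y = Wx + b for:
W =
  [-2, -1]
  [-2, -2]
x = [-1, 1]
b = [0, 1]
y = [1, 1]

Wx = [-2×-1 + -1×1, -2×-1 + -2×1]
   = [1, 0]
y = Wx + b = [1 + 0, 0 + 1] = [1, 1]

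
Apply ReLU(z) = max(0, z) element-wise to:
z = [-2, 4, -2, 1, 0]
h = [0, 4, 0, 1, 0]

ReLU applied element-wise: max(0,-2)=0, max(0,4)=4, max(0,-2)=0, max(0,1)=1, max(0,0)=0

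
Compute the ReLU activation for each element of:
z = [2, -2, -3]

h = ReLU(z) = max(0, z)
h = [2, 0, 0]

ReLU applied element-wise: max(0,2)=2, max(0,-2)=0, max(0,-3)=0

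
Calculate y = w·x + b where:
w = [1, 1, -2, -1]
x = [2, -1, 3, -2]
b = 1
y = -2

y = (1)(2) + (1)(-1) + (-2)(3) + (-1)(-2) + 1 = -2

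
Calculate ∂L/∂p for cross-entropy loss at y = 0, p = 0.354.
∂L/∂p = 1.548

∂L/∂p = -y/p + (1-y)/(1-p) = 0 + 1/0.646 = 1.548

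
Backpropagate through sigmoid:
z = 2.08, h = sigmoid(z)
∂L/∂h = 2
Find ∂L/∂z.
∂L/∂z = 0.1974

σ(2.08) = 0.8889
σ'(2.08) = σ(2.08)(1 - σ(2.08)) = 0.8889 × 0.1111 = 0.09872
∂L/∂z = ∂L/∂h · σ'(z) = 2 × 0.09872 = 0.1974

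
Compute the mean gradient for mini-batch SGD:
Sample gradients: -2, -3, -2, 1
Average gradient = -1.5

Average = (1/4)(-2 + -3 + -2 + 1) = -6/4 = -1.5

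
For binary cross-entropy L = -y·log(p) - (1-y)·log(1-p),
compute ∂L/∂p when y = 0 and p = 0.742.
∂L/∂p = 3.876

∂L/∂p = -y/p + (1-y)/(1-p) = 0 + 1/0.258 = 3.876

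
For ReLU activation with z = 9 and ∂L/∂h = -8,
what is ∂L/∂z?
∂L/∂z = -8

h = ReLU(9) = 9
Since z > 0: ∂h/∂z = 1
∂L/∂z = ∂L/∂h · ∂h/∂z = -8 × 1 = -8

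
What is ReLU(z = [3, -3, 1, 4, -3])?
h = [3, 0, 1, 4, 0]

ReLU applied element-wise: max(0,3)=3, max(0,-3)=0, max(0,1)=1, max(0,4)=4, max(0,-3)=0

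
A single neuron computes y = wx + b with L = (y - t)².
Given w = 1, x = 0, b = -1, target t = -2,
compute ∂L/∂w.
∂L/∂w = 0

y = wx + b = (1)(0) + -1 = -1
∂L/∂y = 2(y - t) = 2(-1 - -2) = 2
∂y/∂w = x = 0
∂L/∂w = ∂L/∂y · ∂y/∂w = 2 × 0 = 0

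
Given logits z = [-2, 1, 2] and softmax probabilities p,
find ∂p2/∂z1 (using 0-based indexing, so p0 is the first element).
∂p2/∂z1 = -0.1915

p = softmax(z) = [0.01321, 0.2654, 0.7214]
p2 = 0.7214, p1 = 0.2654

∂p2/∂z1 = -p2 × p1 = -0.7214 × 0.2654 = -0.1915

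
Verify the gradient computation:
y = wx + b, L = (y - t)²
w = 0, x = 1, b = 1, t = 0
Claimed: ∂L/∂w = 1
Incorrect

y = (0)(1) + 1 = 1
∂L/∂y = 2(y - t) = 2(1 - 0) = 2
∂y/∂w = x = 1
∂L/∂w = 2 × 1 = 2

Claimed value: 1
Incorrect: The correct gradient is 2.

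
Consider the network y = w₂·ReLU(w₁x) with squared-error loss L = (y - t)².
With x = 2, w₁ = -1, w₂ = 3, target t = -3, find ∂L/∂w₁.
∂L/∂w₁ = 0

Forward pass:
z = w₁x = -1×2 = -2
h = ReLU(-2) = 0
y = w₂h = 3×0 = 0

Backward pass:
∂L/∂y = 2(y - t) = 2(0 - -3) = 6
∂y/∂h = w₂ = 3
∂h/∂z = 0 (ReLU derivative)
∂z/∂w₁ = x = 2

∂L/∂w₁ = 6 × 3 × 0 × 2 = 0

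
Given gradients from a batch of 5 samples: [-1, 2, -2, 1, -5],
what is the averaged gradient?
Average gradient = -1

Average = (1/5)(-1 + 2 + -2 + 1 + -5) = -5/5 = -1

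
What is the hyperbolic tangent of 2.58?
0.9886

tanh(2.58) = (e^(2.58) - e^(-2.58))/(e^(2.58) + e^(-2.58)) = 0.9886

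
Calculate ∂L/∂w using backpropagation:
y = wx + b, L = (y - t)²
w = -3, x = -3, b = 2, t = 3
∂L/∂w = -48

y = wx + b = (-3)(-3) + 2 = 11
∂L/∂y = 2(y - t) = 2(11 - 3) = 16
∂y/∂w = x = -3
∂L/∂w = ∂L/∂y · ∂y/∂w = 16 × -3 = -48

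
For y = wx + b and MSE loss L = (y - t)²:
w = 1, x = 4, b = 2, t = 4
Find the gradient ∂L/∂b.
∂L/∂b = 4

y = wx + b = (1)(4) + 2 = 6
∂L/∂y = 2(y - t) = 2(6 - 4) = 4
∂y/∂b = 1
∂L/∂b = ∂L/∂y · ∂y/∂b = 4 × 1 = 4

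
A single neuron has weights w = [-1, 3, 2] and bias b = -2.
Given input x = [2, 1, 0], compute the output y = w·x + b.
y = -1

y = (-1)(2) + (3)(1) + (2)(0) + -2 = -1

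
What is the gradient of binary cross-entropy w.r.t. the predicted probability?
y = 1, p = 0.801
∂L/∂p = -1.248

∂L/∂p = -y/p + (1-y)/(1-p) = -1/0.801 + 0 = -1.248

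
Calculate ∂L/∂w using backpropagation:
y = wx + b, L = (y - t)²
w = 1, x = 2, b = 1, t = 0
∂L/∂w = 12

y = wx + b = (1)(2) + 1 = 3
∂L/∂y = 2(y - t) = 2(3 - 0) = 6
∂y/∂w = x = 2
∂L/∂w = ∂L/∂y · ∂y/∂w = 6 × 2 = 12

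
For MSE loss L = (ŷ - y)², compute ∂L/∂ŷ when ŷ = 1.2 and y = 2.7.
∂L/∂ŷ = -3.0

∂L/∂ŷ = 2(ŷ - y) = 2(1.2 - 2.7) = 2(-1.5) = -3.0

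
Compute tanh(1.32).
0.8668

tanh(1.32) = (e^(1.32) - e^(-1.32))/(e^(1.32) + e^(-1.32)) = 0.8668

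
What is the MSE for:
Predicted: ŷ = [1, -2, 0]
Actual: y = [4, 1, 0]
MSE = 6

MSE = (1/3)((1-4)² + (-2-1)² + (0-0)²) = (1/3)(9 + 9 + 0) = 6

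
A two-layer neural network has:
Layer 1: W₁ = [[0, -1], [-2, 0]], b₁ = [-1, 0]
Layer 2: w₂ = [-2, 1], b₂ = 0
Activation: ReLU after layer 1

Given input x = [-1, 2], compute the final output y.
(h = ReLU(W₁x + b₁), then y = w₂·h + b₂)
y = 2

Layer 1 pre-activation: z₁ = [-3, 2]
After ReLU: h = [0, 2]
Layer 2 output: y = -2×0 + 1×2 + 0 = 2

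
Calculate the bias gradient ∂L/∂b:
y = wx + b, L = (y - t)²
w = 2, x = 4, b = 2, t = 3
∂L/∂b = 14

y = wx + b = (2)(4) + 2 = 10
∂L/∂y = 2(y - t) = 2(10 - 3) = 14
∂y/∂b = 1
∂L/∂b = ∂L/∂y · ∂y/∂b = 14 × 1 = 14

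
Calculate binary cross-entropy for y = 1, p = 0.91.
L = 0.09431

L = -1·log(0.91) - 0·log(0.09) = -log(0.91) = 0.09431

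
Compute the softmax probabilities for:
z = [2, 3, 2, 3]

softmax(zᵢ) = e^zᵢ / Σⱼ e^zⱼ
p = [0.1345, 0.3655, 0.1345, 0.3655]

exp(z) = [7.389, 20.09, 7.389, 20.09]
Sum = 54.95
p = [0.1345, 0.3655, 0.1345, 0.3655]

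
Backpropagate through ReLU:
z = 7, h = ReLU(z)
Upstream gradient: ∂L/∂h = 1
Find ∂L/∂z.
∂L/∂z = 1

h = ReLU(7) = 7
Since z > 0: ∂h/∂z = 1
∂L/∂z = ∂L/∂h · ∂h/∂z = 1 × 1 = 1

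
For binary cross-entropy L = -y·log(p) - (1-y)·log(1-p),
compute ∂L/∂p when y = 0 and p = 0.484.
∂L/∂p = 1.938

∂L/∂p = -y/p + (1-y)/(1-p) = 0 + 1/0.516 = 1.938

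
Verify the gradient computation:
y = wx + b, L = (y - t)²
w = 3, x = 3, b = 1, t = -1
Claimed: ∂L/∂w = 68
Incorrect

y = (3)(3) + 1 = 10
∂L/∂y = 2(y - t) = 2(10 - -1) = 22
∂y/∂w = x = 3
∂L/∂w = 22 × 3 = 66

Claimed value: 68
Incorrect: The correct gradient is 66.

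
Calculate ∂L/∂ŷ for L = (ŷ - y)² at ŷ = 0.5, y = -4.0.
∂L/∂ŷ = 9.0

∂L/∂ŷ = 2(ŷ - y) = 2(0.5 - -4.0) = 2(4.5) = 9.0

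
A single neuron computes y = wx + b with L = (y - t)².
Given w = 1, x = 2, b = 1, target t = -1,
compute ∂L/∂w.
∂L/∂w = 16

y = wx + b = (1)(2) + 1 = 3
∂L/∂y = 2(y - t) = 2(3 - -1) = 8
∂y/∂w = x = 2
∂L/∂w = ∂L/∂y · ∂y/∂w = 8 × 2 = 16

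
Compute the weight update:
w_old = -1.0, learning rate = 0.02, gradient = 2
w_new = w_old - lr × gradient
w_new = -1.04

w_new = w - η·∂L/∂w = -1.0 - 0.02×(2) = -1.0 - (0.04) = -1.04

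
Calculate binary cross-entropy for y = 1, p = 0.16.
L = 1.833

L = -1·log(0.16) - 0·log(0.84) = -log(0.16) = 1.833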